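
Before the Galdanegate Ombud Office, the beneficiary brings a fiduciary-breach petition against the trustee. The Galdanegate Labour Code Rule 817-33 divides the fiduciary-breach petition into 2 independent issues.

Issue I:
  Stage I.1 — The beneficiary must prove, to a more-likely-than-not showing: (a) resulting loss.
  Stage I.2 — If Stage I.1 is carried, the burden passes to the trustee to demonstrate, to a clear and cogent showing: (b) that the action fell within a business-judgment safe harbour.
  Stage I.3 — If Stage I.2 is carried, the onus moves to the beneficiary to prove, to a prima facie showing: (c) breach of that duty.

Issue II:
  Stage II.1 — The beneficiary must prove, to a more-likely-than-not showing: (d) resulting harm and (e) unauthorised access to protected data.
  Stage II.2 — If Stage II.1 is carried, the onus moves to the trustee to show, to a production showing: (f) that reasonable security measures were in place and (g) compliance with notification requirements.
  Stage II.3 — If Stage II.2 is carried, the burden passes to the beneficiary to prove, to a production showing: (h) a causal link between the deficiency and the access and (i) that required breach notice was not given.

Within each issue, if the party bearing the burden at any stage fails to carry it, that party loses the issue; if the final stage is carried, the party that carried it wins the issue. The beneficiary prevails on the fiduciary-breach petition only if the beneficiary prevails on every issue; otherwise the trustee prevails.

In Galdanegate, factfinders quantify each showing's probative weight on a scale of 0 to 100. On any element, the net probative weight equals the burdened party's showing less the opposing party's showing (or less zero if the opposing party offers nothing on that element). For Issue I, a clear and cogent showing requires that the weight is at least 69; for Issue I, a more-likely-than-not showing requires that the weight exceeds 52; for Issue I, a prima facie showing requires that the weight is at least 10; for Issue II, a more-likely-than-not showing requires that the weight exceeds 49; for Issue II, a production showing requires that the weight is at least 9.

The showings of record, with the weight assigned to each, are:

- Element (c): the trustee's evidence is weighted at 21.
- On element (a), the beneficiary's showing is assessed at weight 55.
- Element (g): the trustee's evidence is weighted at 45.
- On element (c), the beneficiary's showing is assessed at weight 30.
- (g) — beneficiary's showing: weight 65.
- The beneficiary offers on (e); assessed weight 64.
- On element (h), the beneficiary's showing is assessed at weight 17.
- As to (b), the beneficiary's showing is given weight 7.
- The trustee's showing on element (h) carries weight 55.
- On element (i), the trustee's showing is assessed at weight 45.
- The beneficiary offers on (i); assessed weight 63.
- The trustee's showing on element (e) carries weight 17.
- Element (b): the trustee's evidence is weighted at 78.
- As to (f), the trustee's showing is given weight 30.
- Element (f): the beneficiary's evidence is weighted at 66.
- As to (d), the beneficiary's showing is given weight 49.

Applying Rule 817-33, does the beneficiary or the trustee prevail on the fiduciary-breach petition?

trustee

— Issue I —
Stage I.1 (beneficiary, a more-likely-than-not showing, weight exceeds 52): (a) 55 > 52 — meets.
  All elements met. The burden passes to the trustee.
Stage I.2 (trustee, a clear and cogent showing, weight is at least 69): (b) net 78−7=71 ≥ 69 — meets.
  The trustee carries Stage I.2; the beneficiary now bears the burden.
Stage I.3 (beneficiary, a prima facie showing, weight is at least 10): (c) net 30−21=9 < 10 — fails.
  Stage I.3 not carried; the beneficiary fails its burden.
So the trustee prevails on this issue.
— Issue II —
At Stage II.1 the beneficiary must meet a more-likely-than-not showing (weight exceeds 49): on (d) the weight is 49, ≤ 49, so (d) does not meet the standard; on (e) the weight is 64 less the opposing 17 gives net 47, which does not exceed 49, so (e) does not meet the standard.
  Stage II.1 not carried; the beneficiary fails its burden.
The analysis ends at Stage II.1; the trustee prevails on this issue.
Per-issue: Issue I → trustee; Issue II → trustee. The beneficiary must prevail on every issue; overall, the trustee prevails.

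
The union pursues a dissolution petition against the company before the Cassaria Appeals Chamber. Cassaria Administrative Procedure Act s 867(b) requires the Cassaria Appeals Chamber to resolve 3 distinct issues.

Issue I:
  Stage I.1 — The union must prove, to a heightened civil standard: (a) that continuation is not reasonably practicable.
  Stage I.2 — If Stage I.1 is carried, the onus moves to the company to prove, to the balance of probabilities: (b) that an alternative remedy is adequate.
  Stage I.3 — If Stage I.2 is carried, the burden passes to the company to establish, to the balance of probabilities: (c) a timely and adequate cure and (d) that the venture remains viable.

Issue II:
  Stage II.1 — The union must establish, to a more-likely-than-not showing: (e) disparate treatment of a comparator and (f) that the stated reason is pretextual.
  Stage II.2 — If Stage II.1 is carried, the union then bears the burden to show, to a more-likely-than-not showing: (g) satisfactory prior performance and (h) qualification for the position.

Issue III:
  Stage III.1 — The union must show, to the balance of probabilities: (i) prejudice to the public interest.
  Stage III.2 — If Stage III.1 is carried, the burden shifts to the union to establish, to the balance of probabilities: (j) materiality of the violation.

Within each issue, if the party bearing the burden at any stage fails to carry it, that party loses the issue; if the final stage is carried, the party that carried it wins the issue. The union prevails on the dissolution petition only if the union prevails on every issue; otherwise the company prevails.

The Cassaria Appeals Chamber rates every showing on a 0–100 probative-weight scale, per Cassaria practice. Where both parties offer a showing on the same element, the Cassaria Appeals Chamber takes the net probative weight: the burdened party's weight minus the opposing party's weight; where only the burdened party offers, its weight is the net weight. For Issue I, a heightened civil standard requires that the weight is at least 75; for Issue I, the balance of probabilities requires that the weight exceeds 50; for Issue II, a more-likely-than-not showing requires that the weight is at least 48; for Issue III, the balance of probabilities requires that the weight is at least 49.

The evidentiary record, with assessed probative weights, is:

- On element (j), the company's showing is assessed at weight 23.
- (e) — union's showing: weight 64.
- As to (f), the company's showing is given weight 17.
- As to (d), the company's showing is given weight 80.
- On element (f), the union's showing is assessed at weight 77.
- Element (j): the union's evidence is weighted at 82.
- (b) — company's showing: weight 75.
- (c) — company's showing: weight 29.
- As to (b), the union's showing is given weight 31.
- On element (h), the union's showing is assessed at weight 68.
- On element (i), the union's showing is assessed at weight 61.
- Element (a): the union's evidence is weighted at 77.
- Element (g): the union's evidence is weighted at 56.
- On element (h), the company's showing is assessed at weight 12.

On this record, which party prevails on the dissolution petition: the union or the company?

— Issue I —
Stage I.1 (union, a heightened civil standard, weight is at least 75): (a) 77 ≥ 75 — meets.
  Stage I.1 is satisfied; the onus moves to the company.
Stage I.2 (company, the balance of probabilities, weight exceeds 50): (b) net 75−31=44 ≤ 50 — fails.
  The company does not carry Stage I.2.
So the union prevails on this issue.
— Issue II —
At Stage II.1 the union must meet a more-likely-than-not showing (weight is at least 48): on (e) the weight is 64, ≥ 48, so (e) meets the standard; on (f) the weight is 77 less the opposing 17 gives net 60, ≥ 48, so (f) meets the standard.
  Stage II.1 is satisfied; the union continues to bear the burden.
At Stage II.2 the union must meet a more-likely-than-not showing (weight is at least 48): on (g) the weight is 56, which does reach 48, so (g) meets the standard; on (h) the weight is 68 less the opposing 12 gives net 56, ≥ 48, so (h) meets the standard.
  Stage II.2 carried; the final stage is satisfied.
With every stage satisfied, the union prevails on this issue.
— Issue III —
Stage III.1 — burden on union; standard: the balance of probabilities (weight is at least 49).
    (i): 61 ≥ 49 [met]
  Stage III.1 is satisfied; the union continues to bear the burden.
Stage III.2 — burden on union; standard: the balance of probabilities (weight is at least 49).
    (j): 82 − 23 = 59 ≥ 49 [met]
  Stage III.2 carried; the final stage is satisfied.
All stages carried — the union prevails on this issue.
Per-issue: Issue I → union; Issue II → union; Issue III → union. The union must prevail on every issue; overall, the union prevails.

union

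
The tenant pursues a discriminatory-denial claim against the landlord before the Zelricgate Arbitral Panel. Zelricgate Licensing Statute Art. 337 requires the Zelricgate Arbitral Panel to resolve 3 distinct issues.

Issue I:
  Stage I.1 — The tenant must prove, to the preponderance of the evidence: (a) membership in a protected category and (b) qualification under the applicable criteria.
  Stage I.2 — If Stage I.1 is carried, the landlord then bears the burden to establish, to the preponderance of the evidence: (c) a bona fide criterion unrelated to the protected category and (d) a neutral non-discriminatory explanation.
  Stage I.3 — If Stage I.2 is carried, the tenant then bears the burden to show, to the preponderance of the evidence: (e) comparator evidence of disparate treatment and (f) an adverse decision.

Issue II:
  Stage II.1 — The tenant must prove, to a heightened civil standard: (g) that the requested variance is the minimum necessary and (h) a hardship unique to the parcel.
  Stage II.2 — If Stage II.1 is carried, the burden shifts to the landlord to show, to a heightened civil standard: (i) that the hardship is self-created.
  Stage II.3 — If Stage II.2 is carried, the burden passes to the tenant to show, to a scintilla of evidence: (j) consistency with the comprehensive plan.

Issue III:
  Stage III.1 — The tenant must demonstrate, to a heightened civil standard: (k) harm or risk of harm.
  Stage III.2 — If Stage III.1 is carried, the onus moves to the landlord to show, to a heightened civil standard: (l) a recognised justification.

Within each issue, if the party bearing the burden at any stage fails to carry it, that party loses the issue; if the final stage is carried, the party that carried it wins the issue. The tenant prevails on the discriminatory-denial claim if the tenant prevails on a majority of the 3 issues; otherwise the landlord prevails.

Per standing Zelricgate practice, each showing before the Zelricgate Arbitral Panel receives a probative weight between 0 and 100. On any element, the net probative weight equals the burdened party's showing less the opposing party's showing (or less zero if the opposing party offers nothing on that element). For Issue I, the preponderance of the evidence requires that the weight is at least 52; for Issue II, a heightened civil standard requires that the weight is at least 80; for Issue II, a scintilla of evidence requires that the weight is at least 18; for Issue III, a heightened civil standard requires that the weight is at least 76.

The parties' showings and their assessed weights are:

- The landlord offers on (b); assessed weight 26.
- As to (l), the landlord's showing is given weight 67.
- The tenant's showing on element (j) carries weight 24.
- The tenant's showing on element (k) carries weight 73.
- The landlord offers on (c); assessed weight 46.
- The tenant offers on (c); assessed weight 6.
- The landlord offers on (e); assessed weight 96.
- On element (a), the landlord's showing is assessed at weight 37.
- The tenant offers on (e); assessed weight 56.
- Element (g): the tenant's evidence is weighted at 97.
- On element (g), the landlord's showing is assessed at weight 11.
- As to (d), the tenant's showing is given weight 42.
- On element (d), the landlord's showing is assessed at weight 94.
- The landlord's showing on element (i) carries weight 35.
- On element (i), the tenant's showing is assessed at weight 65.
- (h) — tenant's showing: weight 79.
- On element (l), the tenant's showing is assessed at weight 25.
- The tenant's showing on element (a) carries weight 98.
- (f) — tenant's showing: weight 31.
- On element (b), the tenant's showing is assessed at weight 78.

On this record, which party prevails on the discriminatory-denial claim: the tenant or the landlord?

— Issue I —
Stage I.1 (tenant, the preponderance of the evidence, weight is at least 52): (a) net 98−37=61 ≥ 52 — meets; (b) net 78−26=52 ≥ 52 — meets.
  The tenant carries Stage I.1; the landlord now bears the burden.
Stage I.2 (landlord, the preponderance of the evidence, weight is at least 52): (c) net 46−6=40 < 52 — fails; (d) net 94−42=52 ≥ 52 — meets.
  Not every element is met, so the landlord fails to carry Stage I.2.
The tenant prevails on this issue.
— Issue II —
At Stage II.1 the tenant must meet a heightened civil standard (weight is at least 80): on (g) the weight is 97 less the opposing 11 gives net 86, which does reach 80, so (g) meets the standard; on (h) the weight is 79, which does not reach 80, so (h) does not meet the standard.
  Not every element is met, so the tenant fails to carry Stage II.1.
The analysis ends at Stage II.1; the landlord prevails on this issue.
— Issue III —
Stage III.1 — burden on tenant; standard: a heightened civil standard (weight is at least 76).
    (k): 73 < 76 [not met]
  Not every element is met, so the tenant fails to carry Stage III.1.
So the landlord prevails on this issue.
Per-issue: Issue I → tenant; Issue II → landlord; Issue III → landlord. The tenant must prevail on a majority of issues; overall, the landlord prevails.

landlord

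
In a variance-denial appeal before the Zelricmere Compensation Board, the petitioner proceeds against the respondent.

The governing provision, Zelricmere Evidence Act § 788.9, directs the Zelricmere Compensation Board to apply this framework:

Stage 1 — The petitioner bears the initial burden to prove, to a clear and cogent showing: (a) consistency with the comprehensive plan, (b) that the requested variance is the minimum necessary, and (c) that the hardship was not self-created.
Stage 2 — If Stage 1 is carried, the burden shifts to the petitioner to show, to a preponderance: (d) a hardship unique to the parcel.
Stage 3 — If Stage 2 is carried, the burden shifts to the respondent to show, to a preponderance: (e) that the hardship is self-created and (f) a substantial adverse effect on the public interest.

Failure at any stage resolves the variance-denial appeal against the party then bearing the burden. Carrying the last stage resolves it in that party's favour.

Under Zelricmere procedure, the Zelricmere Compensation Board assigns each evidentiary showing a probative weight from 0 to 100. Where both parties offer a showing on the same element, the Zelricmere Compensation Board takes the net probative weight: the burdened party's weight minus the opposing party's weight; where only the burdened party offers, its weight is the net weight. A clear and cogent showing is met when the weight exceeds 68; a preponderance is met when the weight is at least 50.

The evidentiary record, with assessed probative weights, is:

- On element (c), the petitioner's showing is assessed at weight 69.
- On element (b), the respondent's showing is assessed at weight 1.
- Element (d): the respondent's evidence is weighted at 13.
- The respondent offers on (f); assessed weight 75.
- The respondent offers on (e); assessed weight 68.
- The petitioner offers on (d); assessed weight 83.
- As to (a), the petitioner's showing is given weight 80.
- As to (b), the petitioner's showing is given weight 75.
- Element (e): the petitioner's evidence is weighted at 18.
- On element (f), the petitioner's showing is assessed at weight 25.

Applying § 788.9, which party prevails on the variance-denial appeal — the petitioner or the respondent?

respondent

Stage 1 (petitioner, a clear and cogent showing, weight exceeds 68): (a) 80 > 68 — meets; (b) net 75−1=74 > 68 — meets; (c) 69 > 68 — meets.
  Stage 1 carried; the burden remains with the petitioner.
Stage 2 (petitioner, a preponderance, weight is at least 50): (d) net 83−13=70 ≥ 50 — meets.
  Stage 2 carried; the burden shifts to the respondent.
Stage 3 (respondent, a preponderance, weight is at least 50): (e) net 68−18=50 ≥ 50 — meets; (f) net 75−25=50 ≥ 50 — meets.
  All elements met at the final stage.
All stages carried — the respondent prevails.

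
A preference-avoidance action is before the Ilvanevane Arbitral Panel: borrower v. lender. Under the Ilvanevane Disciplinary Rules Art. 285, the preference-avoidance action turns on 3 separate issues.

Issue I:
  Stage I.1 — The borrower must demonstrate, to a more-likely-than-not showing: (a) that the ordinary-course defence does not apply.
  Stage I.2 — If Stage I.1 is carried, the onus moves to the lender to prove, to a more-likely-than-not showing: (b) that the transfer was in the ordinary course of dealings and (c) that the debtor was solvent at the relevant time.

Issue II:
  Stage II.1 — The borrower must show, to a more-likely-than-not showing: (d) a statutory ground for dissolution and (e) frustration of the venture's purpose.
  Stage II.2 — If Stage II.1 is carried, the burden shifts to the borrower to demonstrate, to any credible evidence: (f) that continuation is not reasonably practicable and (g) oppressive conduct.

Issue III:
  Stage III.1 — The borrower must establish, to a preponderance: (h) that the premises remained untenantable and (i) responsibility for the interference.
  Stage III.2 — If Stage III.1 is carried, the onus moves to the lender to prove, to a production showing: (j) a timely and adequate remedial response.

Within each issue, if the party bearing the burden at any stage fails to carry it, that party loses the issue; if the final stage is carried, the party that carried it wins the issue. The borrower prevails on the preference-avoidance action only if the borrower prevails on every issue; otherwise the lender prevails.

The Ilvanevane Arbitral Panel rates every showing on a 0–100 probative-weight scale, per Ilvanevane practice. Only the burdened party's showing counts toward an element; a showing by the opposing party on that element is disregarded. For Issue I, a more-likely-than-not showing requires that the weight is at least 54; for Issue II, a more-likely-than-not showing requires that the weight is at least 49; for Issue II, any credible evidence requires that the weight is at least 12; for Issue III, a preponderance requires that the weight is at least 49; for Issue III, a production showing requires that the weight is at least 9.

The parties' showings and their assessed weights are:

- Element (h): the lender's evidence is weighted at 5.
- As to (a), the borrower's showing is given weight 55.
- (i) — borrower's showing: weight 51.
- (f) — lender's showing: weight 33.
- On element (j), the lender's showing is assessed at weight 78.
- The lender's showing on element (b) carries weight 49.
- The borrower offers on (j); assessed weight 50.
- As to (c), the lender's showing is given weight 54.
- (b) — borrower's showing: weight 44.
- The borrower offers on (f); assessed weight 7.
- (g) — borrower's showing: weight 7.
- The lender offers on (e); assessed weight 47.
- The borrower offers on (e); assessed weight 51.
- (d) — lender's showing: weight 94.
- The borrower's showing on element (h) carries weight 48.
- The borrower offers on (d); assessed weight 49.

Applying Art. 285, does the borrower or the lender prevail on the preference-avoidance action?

lender

— Issue I —
Stage I.1 (borrower, a more-likely-than-not showing, weight is at least 54): (a) 55 ≥ 54 — meets.
  All elements met. The burden passes to the lender.
Stage I.2 (lender, a more-likely-than-not showing, weight is at least 54): (b) 49 (borrower's 44 disregarded) < 54 — fails; (c) 54 ≥ 54 — meets.
  Stage I.2 not carried; the lender fails its burden.
So the borrower prevails on this issue.
— Issue II —
Stage II.1 — burden on borrower; standard: a more-likely-than-not showing (weight is at least 49).
    (d): 49 (lender's 94 disregarded) ≥ 49 [met]
    (e): 51 (lender's 47 disregarded) ≥ 49 [met]
  Stage II.1 is satisfied; the borrower continues to bear the burden.
Stage II.2 — burden on borrower; standard: any credible evidence (weight is at least 12).
    (f): 7 (lender's 33 disregarded) < 12 [not met]
    (g): 7 < 12 [not met]
  Stage II.2 not carried; the borrower fails its burden.
The lender prevails on this issue.
— Issue III —
Stage III.1 (borrower, a preponderance, weight is at least 49): (h) 48 (lender's 5 disregarded) < 49 — fails; (i) 51 ≥ 49 — meets.
  Stage III.1 not carried; the borrower fails its burden.
The lender prevails on this issue.
Per-issue: Issue I → borrower; Issue II → lender; Issue III → lender. The borrower must prevail on every issue; overall, the lender prevails.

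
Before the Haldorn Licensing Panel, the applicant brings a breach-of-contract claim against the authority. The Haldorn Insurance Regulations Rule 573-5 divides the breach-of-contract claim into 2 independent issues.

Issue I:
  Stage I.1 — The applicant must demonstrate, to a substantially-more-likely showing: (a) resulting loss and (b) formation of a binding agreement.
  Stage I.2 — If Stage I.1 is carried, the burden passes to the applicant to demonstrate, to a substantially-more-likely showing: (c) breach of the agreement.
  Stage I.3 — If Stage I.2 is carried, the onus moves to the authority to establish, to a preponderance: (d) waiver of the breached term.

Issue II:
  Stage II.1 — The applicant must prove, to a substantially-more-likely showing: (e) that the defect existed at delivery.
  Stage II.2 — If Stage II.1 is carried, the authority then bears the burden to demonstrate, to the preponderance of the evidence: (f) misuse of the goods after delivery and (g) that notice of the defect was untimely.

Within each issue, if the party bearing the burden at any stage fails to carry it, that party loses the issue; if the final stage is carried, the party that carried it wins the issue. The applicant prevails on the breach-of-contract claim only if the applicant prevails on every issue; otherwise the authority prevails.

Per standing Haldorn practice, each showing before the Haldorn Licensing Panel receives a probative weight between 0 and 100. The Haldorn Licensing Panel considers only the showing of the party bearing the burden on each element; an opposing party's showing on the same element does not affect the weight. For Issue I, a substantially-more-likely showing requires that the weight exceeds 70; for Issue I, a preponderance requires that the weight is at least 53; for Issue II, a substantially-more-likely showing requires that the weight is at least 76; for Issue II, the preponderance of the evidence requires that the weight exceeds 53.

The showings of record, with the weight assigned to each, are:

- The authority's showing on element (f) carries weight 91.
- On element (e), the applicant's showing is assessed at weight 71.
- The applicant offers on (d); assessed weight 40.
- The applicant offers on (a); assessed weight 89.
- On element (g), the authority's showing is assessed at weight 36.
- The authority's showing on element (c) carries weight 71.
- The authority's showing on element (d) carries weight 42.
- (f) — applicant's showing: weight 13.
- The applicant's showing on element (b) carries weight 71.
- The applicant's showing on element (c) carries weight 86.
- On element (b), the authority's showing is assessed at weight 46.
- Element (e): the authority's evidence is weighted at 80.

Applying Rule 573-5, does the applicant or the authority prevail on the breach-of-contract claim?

authority

— Issue I —
At Stage I.1 the applicant must meet a substantially-more-likely showing (weight exceeds 70): on (a) the weight is 89, which does exceed 70, so (a) meets the standard; on (b) the weight is 71 (the authority's 46 is given no effect), which does exceed 70, so (b) meets the standard.
  All elements met. The applicant retains the burden for Stage I.2.
At Stage I.2 the applicant must meet a substantially-more-likely showing (weight exceeds 70): on (c) the weight is 86 (the authority's 71 is given no effect), > 70, so (c) meets the standard.
  The applicant carries Stage I.2; the authority now bears the burden.
At Stage I.3 the authority must meet a preponderance (weight is at least 53): on (d) the weight is 42 (the applicant's 40 is given no effect), which does not reach 53, so (d) does not meet the standard.
  Stage I.3 not carried; the authority fails its burden.
So the applicant prevails on this issue.
— Issue II —
Stage II.1 — burden on applicant; standard: a substantially-more-likely showing (weight is at least 76).
    (e): 71 (authority's 80 disregarded) < 76 [not met]
  Stage II.1 not carried; the applicant fails its burden.
The analysis ends at Stage II.1; the authority prevails on this issue.
Per-issue: Issue I → applicant; Issue II → authority. The applicant must prevail on every issue; overall, the authority prevails.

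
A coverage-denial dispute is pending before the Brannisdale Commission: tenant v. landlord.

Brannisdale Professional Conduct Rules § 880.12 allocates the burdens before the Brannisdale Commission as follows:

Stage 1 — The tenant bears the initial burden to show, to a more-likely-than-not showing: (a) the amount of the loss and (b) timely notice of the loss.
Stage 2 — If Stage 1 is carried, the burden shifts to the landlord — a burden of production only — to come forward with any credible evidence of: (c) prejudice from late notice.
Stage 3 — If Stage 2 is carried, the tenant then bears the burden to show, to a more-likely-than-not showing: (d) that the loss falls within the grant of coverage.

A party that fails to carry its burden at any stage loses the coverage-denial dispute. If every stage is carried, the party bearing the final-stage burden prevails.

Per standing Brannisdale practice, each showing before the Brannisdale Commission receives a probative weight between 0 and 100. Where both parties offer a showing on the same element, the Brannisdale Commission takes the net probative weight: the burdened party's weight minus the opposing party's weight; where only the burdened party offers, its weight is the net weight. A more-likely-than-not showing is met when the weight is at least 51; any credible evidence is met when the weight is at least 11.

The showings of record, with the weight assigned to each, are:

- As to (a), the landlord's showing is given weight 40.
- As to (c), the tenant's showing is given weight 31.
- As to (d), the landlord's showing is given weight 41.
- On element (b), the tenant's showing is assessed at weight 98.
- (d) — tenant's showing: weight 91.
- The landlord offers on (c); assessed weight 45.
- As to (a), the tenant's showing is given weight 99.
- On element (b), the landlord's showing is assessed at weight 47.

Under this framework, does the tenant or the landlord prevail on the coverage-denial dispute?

landlord

Stage 1 (tenant, a more-likely-than-not showing, weight is at least 51): (a) net 99−40=59 ≥ 51 — meets; (b) net 98−47=51 ≥ 51 — meets.
  The tenant carries Stage 1; the landlord now bears the burden.
Stage 2 (landlord, any credible evidence, weight is at least 11): (c) net 45−31=14 ≥ 11 — meets.
  Stage 2 carried; the burden shifts to the tenant.
Stage 3 (tenant, a more-likely-than-not showing, weight is at least 51): (d) net 91−41=50 < 51 — fails.
  Not every element is met, so the tenant fails to carry Stage 3.
The landlord prevails.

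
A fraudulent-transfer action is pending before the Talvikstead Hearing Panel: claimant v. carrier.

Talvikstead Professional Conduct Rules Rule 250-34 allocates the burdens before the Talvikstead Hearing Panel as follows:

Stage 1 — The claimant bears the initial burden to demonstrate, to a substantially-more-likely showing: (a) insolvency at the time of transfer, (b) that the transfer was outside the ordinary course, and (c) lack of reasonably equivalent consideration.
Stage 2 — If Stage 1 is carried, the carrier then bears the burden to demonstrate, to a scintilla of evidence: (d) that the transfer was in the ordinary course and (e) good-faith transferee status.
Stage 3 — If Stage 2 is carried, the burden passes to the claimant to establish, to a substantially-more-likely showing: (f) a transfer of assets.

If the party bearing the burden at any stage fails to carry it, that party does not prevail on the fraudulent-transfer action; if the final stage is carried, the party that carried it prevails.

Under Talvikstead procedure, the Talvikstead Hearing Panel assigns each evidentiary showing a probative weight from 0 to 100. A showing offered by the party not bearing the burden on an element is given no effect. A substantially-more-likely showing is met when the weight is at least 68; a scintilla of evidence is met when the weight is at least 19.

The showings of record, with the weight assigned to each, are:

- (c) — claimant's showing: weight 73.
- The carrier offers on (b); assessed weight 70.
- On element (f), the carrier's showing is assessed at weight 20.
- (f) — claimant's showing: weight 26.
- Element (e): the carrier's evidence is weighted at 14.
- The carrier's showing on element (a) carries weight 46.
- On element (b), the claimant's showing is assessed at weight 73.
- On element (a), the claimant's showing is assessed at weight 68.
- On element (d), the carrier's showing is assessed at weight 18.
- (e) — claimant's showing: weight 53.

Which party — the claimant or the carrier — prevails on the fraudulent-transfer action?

claimant

Stage 1 (claimant, a substantially-more-likely showing, weight is at least 68): (a) 68 (carrier's 46 disregarded) ≥ 68 — meets; (b) 73 (carrier's 70 disregarded) ≥ 68 — meets; (c) 73 ≥ 68 — meets.
  Stage 1 is satisfied; the onus moves to the carrier.
Stage 2 (carrier, a scintilla of evidence, weight is at least 19): (d) 18 < 19 — fails; (e) 14 (claimant's 53 disregarded) < 19 — fails.
  Not every element is met, so the carrier fails to carry Stage 2.
The analysis ends at Stage 2; the claimant prevails.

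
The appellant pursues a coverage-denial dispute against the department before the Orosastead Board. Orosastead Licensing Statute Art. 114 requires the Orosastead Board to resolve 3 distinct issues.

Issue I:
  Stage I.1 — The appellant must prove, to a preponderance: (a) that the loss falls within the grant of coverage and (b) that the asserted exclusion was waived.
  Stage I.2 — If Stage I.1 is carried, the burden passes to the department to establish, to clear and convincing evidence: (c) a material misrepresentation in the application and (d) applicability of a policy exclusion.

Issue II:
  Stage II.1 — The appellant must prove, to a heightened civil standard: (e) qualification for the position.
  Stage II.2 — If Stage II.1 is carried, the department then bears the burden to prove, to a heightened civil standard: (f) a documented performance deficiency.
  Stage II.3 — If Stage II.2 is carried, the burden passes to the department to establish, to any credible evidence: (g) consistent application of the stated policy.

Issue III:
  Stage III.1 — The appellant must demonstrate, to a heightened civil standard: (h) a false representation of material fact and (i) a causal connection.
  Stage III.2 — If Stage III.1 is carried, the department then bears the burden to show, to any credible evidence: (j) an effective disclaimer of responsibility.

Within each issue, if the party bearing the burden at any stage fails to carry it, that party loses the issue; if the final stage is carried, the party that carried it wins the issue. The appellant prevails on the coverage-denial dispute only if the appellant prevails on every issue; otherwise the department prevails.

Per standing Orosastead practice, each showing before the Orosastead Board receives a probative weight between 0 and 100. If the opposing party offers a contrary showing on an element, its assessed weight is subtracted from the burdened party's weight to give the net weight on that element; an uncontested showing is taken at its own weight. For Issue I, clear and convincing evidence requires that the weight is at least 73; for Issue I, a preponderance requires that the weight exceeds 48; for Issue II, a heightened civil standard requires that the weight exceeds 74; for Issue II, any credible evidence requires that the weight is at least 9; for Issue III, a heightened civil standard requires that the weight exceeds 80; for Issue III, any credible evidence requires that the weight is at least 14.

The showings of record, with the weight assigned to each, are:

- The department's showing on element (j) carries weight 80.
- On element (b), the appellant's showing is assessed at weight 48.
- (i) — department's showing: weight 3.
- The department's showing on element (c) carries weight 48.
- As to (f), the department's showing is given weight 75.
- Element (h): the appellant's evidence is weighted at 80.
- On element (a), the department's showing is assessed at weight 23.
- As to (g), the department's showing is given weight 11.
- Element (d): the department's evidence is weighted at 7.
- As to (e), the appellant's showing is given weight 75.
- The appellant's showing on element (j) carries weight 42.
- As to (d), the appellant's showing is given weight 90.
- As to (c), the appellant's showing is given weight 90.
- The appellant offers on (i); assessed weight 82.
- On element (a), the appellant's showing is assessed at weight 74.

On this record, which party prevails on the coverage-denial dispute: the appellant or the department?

— Issue I —
At Stage I.1 the appellant must meet a preponderance (weight exceeds 48): on (a) the weight is 74 less the opposing 23 gives net 51, which does exceed 48, so (a) meets the standard; on (b) the weight is 48, which does not exceed 48, so (b) does not meet the standard.
  Not every element is met, so the appellant fails to carry Stage I.1.
The department prevails on this issue.
— Issue II —
At Stage II.1 the appellant must meet a heightened civil standard (weight exceeds 74): on (e) the weight is 75, > 74, so (e) meets the standard.
  Stage II.1 carried; the burden shifts to the department.
At Stage II.2 the department must meet a heightened civil standard (weight exceeds 74): on (f) the weight is 75, > 74, so (f) meets the standard.
  Stage II.2 is satisfied; the department continues to bear the burden.
At Stage II.3 the department must meet any credible evidence (weight is at least 9): on (g) the weight is 11, which does reach 9, so (g) meets the standard.
  The department carries the last stage.
Every stage carried; the department prevails on this issue.
— Issue III —
Stage III.1 — burden on appellant; standard: a heightened civil standard (weight exceeds 80).
    (h): 80 ≤ 80 [not met]
    (i): 82 − 3 = 79 ≤ 80 [not met]
  The appellant does not carry Stage III.1.
So the department prevails on this issue.
Per-issue: Issue I → department; Issue II → department; Issue III → department. The appellant must prevail on every issue; overall, the department prevails.

department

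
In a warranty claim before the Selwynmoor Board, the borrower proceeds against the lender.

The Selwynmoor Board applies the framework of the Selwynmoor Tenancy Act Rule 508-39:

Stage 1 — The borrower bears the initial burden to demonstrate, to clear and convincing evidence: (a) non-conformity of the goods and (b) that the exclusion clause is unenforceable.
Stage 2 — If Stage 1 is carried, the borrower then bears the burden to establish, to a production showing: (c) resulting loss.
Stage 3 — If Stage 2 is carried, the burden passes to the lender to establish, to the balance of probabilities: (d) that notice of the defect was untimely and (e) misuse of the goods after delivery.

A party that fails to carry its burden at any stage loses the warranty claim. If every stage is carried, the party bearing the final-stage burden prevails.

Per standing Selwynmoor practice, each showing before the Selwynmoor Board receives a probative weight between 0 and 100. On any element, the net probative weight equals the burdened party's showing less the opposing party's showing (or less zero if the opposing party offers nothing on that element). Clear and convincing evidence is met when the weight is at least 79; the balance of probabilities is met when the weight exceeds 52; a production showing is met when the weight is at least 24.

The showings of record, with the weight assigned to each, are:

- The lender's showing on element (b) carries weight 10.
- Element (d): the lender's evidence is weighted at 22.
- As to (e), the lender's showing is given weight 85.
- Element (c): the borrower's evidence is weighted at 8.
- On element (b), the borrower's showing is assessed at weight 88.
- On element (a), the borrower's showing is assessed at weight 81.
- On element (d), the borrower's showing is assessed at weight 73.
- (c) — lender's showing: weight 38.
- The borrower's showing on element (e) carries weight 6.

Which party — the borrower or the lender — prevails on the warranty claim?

Stage 1 — burden on borrower; standard: clear and convincing evidence (weight is at least 79).
    (a): 81 ≥ 79 [met]
    (b): 88 − 10 = 78 < 79 [not met]
  The borrower does not carry Stage 1.
So the lender prevails.

lender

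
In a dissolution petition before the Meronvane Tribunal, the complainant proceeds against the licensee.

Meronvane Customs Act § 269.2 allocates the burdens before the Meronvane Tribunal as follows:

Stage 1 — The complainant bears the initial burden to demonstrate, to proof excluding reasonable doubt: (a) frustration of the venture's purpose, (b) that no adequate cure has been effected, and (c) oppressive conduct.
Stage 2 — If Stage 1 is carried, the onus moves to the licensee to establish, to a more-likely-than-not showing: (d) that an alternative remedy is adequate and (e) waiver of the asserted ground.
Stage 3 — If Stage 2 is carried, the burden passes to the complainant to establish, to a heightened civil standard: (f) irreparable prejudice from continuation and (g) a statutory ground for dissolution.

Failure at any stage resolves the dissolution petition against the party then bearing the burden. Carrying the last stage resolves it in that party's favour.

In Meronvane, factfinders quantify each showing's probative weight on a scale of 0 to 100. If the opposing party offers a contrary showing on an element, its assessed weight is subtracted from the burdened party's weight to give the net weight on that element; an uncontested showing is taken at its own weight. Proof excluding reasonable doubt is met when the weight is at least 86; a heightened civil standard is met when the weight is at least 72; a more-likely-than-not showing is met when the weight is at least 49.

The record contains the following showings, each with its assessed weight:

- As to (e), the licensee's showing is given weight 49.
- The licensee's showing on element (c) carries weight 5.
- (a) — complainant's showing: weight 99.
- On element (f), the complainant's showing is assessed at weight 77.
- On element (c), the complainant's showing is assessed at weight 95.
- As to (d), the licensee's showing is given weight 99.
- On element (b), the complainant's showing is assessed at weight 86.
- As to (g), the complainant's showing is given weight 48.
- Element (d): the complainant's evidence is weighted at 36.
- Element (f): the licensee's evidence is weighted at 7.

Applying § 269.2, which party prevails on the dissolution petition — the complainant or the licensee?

licensee

Stage 1 — burden on complainant; standard: proof excluding reasonable doubt (weight is at least 86).
    (a): 99 ≥ 86 [met]
    (b): 86 ≥ 86 [met]
    (c): 95 − 5 = 90 ≥ 86 [met]
  The complainant carries Stage 1; the licensee now bears the burden.
Stage 2 — burden on licensee; standard: a more-likely-than-not showing (weight is at least 49).
    (d): 99 − 36 = 63 ≥ 49 [met]
    (e): 49 ≥ 49 [met]
  All elements met. The burden passes to the complainant.
Stage 3 — burden on complainant; standard: a heightened civil standard (weight is at least 72).
    (f): 77 − 7 = 70 < 72 [not met]
    (g): 48 < 72 [not met]
  The complainant does not carry Stage 3.
So the licensee prevails.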